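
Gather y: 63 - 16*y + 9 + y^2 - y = y^2 - 17*y + 72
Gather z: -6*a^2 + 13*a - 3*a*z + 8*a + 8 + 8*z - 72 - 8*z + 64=-6*a^2 - 3*a*z + 21*a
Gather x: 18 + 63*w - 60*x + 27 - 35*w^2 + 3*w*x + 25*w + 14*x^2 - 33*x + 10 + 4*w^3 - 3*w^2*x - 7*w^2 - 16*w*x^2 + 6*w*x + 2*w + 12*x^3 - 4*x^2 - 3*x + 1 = 4*w^3 - 42*w^2 + 90*w + 12*x^3 + x^2*(10 - 16*w) + x*(-3*w^2 + 9*w - 96) + 56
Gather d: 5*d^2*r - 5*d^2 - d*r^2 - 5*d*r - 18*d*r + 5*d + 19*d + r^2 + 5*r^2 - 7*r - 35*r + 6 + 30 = d^2*(5*r - 5) + d*(-r^2 - 23*r + 24) + 6*r^2 - 42*r + 36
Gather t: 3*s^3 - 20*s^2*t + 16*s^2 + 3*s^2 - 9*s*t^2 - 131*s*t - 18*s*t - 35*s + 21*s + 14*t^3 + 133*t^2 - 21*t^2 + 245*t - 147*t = 3*s^3 + 19*s^2 - 14*s + 14*t^3 + t^2*(112 - 9*s) + t*(-20*s^2 - 149*s + 98)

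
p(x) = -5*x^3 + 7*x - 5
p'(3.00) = -128.00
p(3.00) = -119.00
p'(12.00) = -2153.00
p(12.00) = -8561.00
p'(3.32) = -158.34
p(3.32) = -164.73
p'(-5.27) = -409.59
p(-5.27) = 689.93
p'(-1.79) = -41.06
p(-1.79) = 11.15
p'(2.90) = -119.15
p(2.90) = -106.64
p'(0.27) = 5.91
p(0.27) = -3.21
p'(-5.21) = -400.16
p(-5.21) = 665.63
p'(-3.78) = -207.33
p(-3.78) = 238.59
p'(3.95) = -227.04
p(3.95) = -285.50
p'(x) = 7 - 15*x^2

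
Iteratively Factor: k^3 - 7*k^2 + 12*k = (k - 4)*(k^2 - 3*k) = (k - 4)*(k - 3)*(k)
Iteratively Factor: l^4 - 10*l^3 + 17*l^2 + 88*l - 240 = (l - 5)*(l^3 - 5*l^2 - 8*l + 48) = (l - 5)*(l - 4)*(l^2 - l - 12) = (l - 5)*(l - 4)^2*(l + 3)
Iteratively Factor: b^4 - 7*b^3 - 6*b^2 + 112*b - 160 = (b + 4)*(b^3 - 11*b^2 + 38*b - 40) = (b - 5)*(b + 4)*(b^2 - 6*b + 8) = (b - 5)*(b - 2)*(b + 4)*(b - 4)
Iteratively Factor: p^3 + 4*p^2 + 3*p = (p + 3)*(p^2 + p) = (p + 1)*(p + 3)*(p)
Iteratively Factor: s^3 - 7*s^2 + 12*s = (s - 3)*(s^2 - 4*s) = s*(s - 3)*(s - 4)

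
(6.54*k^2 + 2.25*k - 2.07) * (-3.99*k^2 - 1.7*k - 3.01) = -26.0946*k^4 - 20.0955*k^3 - 15.2511*k^2 - 3.2535*k + 6.2307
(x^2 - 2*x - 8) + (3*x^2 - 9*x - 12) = 4*x^2 - 11*x - 20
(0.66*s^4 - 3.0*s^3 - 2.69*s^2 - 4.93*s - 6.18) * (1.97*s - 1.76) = 1.3002*s^5 - 7.0716*s^4 - 0.0192999999999994*s^3 - 4.9777*s^2 - 3.4978*s + 10.8768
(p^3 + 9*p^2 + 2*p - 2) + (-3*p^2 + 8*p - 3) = p^3 + 6*p^2 + 10*p - 5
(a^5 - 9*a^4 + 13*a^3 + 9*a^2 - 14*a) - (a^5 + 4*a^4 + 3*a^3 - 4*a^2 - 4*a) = -13*a^4 + 10*a^3 + 13*a^2 - 10*a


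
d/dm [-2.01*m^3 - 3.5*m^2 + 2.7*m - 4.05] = -6.03*m^2 - 7.0*m + 2.7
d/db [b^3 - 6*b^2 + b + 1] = 3*b^2 - 12*b + 1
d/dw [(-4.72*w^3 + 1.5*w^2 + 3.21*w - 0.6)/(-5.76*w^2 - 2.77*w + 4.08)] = (27.1872*w^4 + 26.1488*w^3 - 43.4382*w^2 + 5.328*w + 11.4348)/(33.1776*w^4 + 31.9104*w^3 - 39.3287*w^2 - 22.6032*w + 16.6464)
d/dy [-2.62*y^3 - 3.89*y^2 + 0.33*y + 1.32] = -7.86*y^2 - 7.78*y + 0.33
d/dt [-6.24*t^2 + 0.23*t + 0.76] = 0.23 - 12.48*t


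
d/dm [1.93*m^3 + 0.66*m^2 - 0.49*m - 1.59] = 5.79*m^2 + 1.32*m - 0.49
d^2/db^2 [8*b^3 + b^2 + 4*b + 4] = 48*b + 2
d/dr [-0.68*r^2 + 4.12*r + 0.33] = 4.12 - 1.36*r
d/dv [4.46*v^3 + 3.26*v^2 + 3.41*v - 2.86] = 13.38*v^2 + 6.52*v + 3.41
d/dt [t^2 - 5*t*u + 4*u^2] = 2*t - 5*u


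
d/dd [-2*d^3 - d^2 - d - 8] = -6*d^2 - 2*d - 1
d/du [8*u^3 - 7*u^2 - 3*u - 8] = 24*u^2 - 14*u - 3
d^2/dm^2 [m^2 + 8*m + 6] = 2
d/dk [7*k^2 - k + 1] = 14*k - 1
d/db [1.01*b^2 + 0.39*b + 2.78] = 2.02*b + 0.39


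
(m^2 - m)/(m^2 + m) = (m - 1)/(m + 1)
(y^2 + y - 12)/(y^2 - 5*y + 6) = (y + 4)/(y - 2)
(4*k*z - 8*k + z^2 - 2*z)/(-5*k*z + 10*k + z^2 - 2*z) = (4*k + z)/(-5*k + z)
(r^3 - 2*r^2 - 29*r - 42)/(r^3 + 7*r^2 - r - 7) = (r^3 - 2*r^2 - 29*r - 42)/(r^3 + 7*r^2 - r - 7)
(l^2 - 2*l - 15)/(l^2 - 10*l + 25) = (l + 3)/(l - 5)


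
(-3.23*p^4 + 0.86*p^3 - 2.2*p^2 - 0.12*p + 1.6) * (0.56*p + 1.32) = -1.8088*p^5 - 3.782*p^4 - 0.0968000000000002*p^3 - 2.9712*p^2 + 0.7376*p + 2.112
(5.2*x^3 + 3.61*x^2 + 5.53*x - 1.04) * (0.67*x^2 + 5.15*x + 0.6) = 3.484*x^5 + 29.1987*x^4 + 25.4166*x^3 + 29.9487*x^2 - 2.038*x - 0.624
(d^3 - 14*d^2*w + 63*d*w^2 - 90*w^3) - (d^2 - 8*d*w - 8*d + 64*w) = d^3 - 14*d^2*w - d^2 + 63*d*w^2 + 8*d*w + 8*d - 90*w^3 - 64*w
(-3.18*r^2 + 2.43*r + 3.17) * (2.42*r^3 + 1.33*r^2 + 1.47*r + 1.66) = -7.6956*r^5 + 1.6512*r^4 + 6.2287*r^3 + 2.5094*r^2 + 8.6937*r + 5.2622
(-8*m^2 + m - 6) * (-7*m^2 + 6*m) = 56*m^4 - 55*m^3 + 48*m^2 - 36*m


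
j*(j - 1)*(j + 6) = j^3 + 5*j^2 - 6*j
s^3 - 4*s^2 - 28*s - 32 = (s - 8)*(s + 2)^2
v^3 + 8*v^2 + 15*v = v*(v + 3)*(v + 5)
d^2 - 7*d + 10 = (d - 5)*(d - 2)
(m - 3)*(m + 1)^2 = m^3 - m^2 - 5*m - 3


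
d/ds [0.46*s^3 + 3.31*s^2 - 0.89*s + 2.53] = 1.38*s^2 + 6.62*s - 0.89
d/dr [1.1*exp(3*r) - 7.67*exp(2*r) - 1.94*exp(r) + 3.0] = (3.3*exp(2*r) - 15.34*exp(r) - 1.94)*exp(r)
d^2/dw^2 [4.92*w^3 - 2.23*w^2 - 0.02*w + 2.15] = 29.52*w - 4.46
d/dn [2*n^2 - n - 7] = 4*n - 1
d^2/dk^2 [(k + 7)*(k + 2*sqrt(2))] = 2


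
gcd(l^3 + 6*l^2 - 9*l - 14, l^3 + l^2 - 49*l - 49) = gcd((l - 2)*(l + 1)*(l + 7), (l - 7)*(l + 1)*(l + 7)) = l^2 + 8*l + 7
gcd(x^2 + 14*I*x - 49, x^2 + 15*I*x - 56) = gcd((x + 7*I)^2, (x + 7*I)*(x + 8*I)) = x + 7*I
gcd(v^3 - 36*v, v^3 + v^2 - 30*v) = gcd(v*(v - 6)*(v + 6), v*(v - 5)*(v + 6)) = v^2 + 6*v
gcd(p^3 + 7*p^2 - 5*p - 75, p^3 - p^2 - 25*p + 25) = p + 5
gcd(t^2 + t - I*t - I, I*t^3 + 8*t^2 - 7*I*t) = t - I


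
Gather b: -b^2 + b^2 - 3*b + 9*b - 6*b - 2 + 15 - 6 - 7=0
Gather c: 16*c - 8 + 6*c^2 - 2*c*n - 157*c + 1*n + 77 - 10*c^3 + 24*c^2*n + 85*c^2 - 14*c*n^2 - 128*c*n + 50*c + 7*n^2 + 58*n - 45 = -10*c^3 + c^2*(24*n + 91) + c*(-14*n^2 - 130*n - 91) + 7*n^2 + 59*n + 24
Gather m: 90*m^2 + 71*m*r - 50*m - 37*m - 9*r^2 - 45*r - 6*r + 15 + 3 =90*m^2 + m*(71*r - 87) - 9*r^2 - 51*r + 18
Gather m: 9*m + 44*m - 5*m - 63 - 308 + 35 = 48*m - 336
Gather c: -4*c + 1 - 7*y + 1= -4*c - 7*y + 2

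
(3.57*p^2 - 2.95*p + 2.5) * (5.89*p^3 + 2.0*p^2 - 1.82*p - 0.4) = 21.0273*p^5 - 10.2355*p^4 + 2.3276*p^3 + 8.941*p^2 - 3.37*p - 1.0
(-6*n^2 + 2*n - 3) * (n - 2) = -6*n^3 + 14*n^2 - 7*n + 6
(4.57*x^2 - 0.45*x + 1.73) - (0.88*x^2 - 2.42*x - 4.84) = 3.69*x^2 + 1.97*x + 6.57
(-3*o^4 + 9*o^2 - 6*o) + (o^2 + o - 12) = -3*o^4 + 10*o^2 - 5*o - 12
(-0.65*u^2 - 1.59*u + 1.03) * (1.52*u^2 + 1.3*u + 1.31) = -0.988*u^4 - 3.2618*u^3 - 1.3529*u^2 - 0.7439*u + 1.3493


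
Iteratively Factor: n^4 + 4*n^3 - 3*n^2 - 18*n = (n + 3)*(n^3 + n^2 - 6*n) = n*(n + 3)*(n^2 + n - 6) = n*(n + 3)^2*(n - 2)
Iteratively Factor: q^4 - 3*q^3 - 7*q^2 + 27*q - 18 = (q + 3)*(q^3 - 6*q^2 + 11*q - 6) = (q - 3)*(q + 3)*(q^2 - 3*q + 2) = (q - 3)*(q - 1)*(q + 3)*(q - 2)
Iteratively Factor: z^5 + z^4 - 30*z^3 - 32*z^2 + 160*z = (z - 5)*(z^4 + 6*z^3 - 32*z) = (z - 5)*(z + 4)*(z^3 + 2*z^2 - 8*z) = (z - 5)*(z + 4)^2*(z^2 - 2*z) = z*(z - 5)*(z + 4)^2*(z - 2)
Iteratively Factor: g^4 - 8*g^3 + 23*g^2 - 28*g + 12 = (g - 1)*(g^3 - 7*g^2 + 16*g - 12) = (g - 2)*(g - 1)*(g^2 - 5*g + 6) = (g - 2)^2*(g - 1)*(g - 3)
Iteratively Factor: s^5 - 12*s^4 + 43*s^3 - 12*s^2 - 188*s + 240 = (s + 2)*(s^4 - 14*s^3 + 71*s^2 - 154*s + 120) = (s - 4)*(s + 2)*(s^3 - 10*s^2 + 31*s - 30) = (s - 5)*(s - 4)*(s + 2)*(s^2 - 5*s + 6) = (s - 5)*(s - 4)*(s - 2)*(s + 2)*(s - 3)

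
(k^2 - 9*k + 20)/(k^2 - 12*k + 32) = (k - 5)/(k - 8)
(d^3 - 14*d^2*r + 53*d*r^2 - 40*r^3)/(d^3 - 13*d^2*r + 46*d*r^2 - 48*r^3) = (d^2 - 6*d*r + 5*r^2)/(d^2 - 5*d*r + 6*r^2)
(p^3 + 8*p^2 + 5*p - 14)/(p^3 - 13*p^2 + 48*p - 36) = (p^2 + 9*p + 14)/(p^2 - 12*p + 36)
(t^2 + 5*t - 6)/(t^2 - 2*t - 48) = (t - 1)/(t - 8)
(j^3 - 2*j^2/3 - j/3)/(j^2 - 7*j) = (3*j^2 - 2*j - 1)/(3*(j - 7))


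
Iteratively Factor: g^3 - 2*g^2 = (g)*(g^2 - 2*g) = g^2*(g - 2)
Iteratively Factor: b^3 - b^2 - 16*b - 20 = (b + 2)*(b^2 - 3*b - 10) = (b + 2)^2*(b - 5)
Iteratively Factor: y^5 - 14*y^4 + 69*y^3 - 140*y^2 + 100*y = (y)*(y^4 - 14*y^3 + 69*y^2 - 140*y + 100) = y*(y - 2)*(y^3 - 12*y^2 + 45*y - 50) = y*(y - 2)^2*(y^2 - 10*y + 25) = y*(y - 5)*(y - 2)^2*(y - 5)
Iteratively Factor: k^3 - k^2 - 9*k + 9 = (k - 3)*(k^2 + 2*k - 3) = (k - 3)*(k + 3)*(k - 1)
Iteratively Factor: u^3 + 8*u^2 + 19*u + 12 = (u + 3)*(u^2 + 5*u + 4) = (u + 3)*(u + 4)*(u + 1)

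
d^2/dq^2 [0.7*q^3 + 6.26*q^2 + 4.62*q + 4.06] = 4.2*q + 12.52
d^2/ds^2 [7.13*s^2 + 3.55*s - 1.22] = 14.2600000000000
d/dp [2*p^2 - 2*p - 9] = 4*p - 2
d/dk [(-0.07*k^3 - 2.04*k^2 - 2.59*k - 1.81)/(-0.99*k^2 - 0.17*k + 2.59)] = (0.0693*k^4 + 0.0238000000000005*k^3 - 2.7612*k^2 - 14.151*k - 7.0158)/(0.9801*k^4 + 0.3366*k^3 - 5.0993*k^2 - 0.8806*k + 6.7081)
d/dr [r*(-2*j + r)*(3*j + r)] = -6*j^2 + 2*j*r + 3*r^2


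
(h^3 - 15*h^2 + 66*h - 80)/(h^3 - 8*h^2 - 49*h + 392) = (h^2 - 7*h + 10)/(h^2 - 49)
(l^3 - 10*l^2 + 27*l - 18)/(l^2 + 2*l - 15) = (l^2 - 7*l + 6)/(l + 5)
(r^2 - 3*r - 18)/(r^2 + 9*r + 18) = (r - 6)/(r + 6)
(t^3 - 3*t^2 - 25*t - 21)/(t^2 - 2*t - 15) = (t^2 - 6*t - 7)/(t - 5)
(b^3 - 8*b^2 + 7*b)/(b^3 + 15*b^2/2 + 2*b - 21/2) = 2*b*(b - 7)/(2*b^2 + 17*b + 21)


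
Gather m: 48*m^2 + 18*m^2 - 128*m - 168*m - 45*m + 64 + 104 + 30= 66*m^2 - 341*m + 198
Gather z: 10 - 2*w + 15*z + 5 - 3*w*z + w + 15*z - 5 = -w + z*(30 - 3*w) + 10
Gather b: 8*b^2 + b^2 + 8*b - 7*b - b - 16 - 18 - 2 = 9*b^2 - 36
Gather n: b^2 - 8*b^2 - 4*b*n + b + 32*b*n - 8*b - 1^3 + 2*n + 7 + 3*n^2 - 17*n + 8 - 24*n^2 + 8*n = -7*b^2 - 7*b - 21*n^2 + n*(28*b - 7) + 14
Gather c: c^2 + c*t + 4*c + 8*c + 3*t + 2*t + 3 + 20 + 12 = c^2 + c*(t + 12) + 5*t + 35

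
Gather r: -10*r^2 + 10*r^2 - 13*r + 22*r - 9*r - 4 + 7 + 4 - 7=0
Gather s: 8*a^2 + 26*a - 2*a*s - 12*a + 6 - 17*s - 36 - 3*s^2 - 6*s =8*a^2 + 14*a - 3*s^2 + s*(-2*a - 23) - 30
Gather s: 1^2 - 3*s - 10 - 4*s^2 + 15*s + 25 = -4*s^2 + 12*s + 16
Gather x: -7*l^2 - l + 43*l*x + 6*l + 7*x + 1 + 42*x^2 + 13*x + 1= -7*l^2 + 5*l + 42*x^2 + x*(43*l + 20) + 2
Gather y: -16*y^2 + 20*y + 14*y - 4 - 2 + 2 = -16*y^2 + 34*y - 4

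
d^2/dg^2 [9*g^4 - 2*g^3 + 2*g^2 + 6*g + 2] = 108*g^2 - 12*g + 4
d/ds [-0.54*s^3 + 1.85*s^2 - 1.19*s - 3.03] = -1.62*s^2 + 3.7*s - 1.19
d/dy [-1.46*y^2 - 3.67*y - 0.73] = -2.92*y - 3.67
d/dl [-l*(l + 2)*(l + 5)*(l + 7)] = -4*l^3 - 42*l^2 - 118*l - 70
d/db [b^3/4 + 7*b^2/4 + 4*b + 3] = 3*b^2/4 + 7*b/2 + 4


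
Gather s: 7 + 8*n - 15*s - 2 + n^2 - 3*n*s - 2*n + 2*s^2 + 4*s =n^2 + 6*n + 2*s^2 + s*(-3*n - 11) + 5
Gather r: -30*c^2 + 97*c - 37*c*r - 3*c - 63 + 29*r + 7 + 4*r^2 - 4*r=-30*c^2 + 94*c + 4*r^2 + r*(25 - 37*c) - 56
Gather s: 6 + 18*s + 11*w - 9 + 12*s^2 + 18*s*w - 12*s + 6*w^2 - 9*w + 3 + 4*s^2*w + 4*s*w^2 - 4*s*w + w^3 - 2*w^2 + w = s^2*(4*w + 12) + s*(4*w^2 + 14*w + 6) + w^3 + 4*w^2 + 3*w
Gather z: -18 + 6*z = 6*z - 18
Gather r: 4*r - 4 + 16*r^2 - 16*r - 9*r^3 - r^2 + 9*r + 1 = -9*r^3 + 15*r^2 - 3*r - 3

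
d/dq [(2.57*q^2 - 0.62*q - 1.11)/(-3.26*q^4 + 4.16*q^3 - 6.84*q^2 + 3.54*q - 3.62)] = (16.7564*q^5 - 16.7548*q^4 - 9.316*q^3 + 18.7098*q^2 - 33.7916*q + 6.1738)/(10.6276*q^8 - 27.1232*q^7 + 61.9024*q^6 - 79.9896*q^5 + 99.8408*q^4 - 78.5456*q^3 + 62.0532*q^2 - 25.6296*q + 13.1044)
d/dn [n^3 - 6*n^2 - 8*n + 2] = 3*n^2 - 12*n - 8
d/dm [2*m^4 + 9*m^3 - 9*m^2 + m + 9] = 8*m^3 + 27*m^2 - 18*m + 1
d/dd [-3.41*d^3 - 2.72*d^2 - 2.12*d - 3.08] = -10.23*d^2 - 5.44*d - 2.12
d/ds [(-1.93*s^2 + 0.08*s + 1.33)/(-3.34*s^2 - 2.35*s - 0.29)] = (4.8027*s^2 + 10.0038*s + 3.1023)/(11.1556*s^4 + 15.698*s^3 + 7.4597*s^2 + 1.363*s + 0.0841)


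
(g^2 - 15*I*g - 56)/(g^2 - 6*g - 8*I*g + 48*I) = (g - 7*I)/(g - 6)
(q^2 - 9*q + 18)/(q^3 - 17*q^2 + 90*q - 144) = 1/(q - 8)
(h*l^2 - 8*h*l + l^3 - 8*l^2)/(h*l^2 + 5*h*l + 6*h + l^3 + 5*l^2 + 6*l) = l*(l - 8)/(l^2 + 5*l + 6)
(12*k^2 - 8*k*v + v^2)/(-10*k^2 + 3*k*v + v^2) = (-6*k + v)/(5*k + v)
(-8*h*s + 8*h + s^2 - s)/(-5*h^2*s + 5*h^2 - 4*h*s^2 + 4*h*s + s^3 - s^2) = (-8*h + s)/(-5*h^2 - 4*h*s + s^2)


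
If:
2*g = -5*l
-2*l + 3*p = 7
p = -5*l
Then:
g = 35/34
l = -7/17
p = 35/17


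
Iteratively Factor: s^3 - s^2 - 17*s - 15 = (s + 3)*(s^2 - 4*s - 5) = (s + 1)*(s + 3)*(s - 5)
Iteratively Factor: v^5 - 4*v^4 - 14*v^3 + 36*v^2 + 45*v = (v)*(v^4 - 4*v^3 - 14*v^2 + 36*v + 45) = v*(v - 3)*(v^3 - v^2 - 17*v - 15) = v*(v - 5)*(v - 3)*(v^2 + 4*v + 3) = v*(v - 5)*(v - 3)*(v + 1)*(v + 3)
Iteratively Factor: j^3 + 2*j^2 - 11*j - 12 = (j + 1)*(j^2 + j - 12) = (j + 1)*(j + 4)*(j - 3)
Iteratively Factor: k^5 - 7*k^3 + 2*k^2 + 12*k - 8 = (k - 1)*(k^4 + k^3 - 6*k^2 - 4*k + 8) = (k - 1)^2*(k^3 + 2*k^2 - 4*k - 8) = (k - 1)^2*(k + 2)*(k^2 - 4) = (k - 2)*(k - 1)^2*(k + 2)*(k + 2)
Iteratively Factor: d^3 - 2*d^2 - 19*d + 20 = (d - 1)*(d^2 - d - 20) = (d - 5)*(d - 1)*(d + 4)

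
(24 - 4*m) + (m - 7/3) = 65/3 - 3*m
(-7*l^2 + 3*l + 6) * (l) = -7*l^3 + 3*l^2 + 6*l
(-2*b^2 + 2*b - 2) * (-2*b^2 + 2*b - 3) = 4*b^4 - 8*b^3 + 14*b^2 - 10*b + 6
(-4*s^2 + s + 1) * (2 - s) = 4*s^3 - 9*s^2 + s + 2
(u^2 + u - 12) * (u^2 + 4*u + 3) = u^4 + 5*u^3 - 5*u^2 - 45*u - 36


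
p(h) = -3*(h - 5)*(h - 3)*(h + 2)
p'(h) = -3*(h - 5)*(h - 3) - 3*(h - 5)*(h + 2) - 3*(h - 3)*(h + 2) = -9*h^2 + 36*h + 3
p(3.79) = 16.60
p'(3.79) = 10.16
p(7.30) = -275.93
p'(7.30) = -213.81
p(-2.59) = 75.10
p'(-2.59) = -150.61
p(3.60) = 14.11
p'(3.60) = 15.96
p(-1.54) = -40.97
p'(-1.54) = -73.78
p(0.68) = -80.58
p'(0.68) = 23.32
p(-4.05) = 392.39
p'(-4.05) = -290.42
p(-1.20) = -62.50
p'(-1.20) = -53.16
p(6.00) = -72.00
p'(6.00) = -105.00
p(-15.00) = 14040.00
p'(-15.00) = -2562.00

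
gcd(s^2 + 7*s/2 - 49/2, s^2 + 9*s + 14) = s + 7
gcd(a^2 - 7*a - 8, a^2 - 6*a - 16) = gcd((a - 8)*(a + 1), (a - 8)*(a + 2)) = a - 8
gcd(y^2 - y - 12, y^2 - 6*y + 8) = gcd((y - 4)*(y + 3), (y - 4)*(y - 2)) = y - 4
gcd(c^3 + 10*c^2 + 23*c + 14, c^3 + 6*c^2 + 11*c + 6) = c^2 + 3*c + 2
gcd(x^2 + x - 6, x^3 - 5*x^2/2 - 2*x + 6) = x - 2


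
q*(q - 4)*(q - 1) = q^3 - 5*q^2 + 4*q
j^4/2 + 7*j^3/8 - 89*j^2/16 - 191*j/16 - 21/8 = (j/2 + 1)*(j - 7/2)*(j + 1/4)*(j + 3)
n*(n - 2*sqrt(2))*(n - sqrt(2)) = n^3 - 3*sqrt(2)*n^2 + 4*n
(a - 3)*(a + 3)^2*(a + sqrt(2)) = a^4 + sqrt(2)*a^3 + 3*a^3 - 9*a^2 + 3*sqrt(2)*a^2 - 27*a - 9*sqrt(2)*a - 27*sqrt(2)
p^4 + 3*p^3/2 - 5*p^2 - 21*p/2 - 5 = (p - 5/2)*(p + 1)^2*(p + 2)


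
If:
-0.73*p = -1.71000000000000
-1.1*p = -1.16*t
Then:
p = 2.34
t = 2.22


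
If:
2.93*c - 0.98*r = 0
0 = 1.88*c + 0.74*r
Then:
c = 0.00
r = 0.00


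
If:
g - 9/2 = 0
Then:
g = 9/2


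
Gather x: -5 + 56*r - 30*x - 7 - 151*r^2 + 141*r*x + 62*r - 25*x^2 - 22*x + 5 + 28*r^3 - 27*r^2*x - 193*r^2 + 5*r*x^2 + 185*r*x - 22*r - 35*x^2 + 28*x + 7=28*r^3 - 344*r^2 + 96*r + x^2*(5*r - 60) + x*(-27*r^2 + 326*r - 24)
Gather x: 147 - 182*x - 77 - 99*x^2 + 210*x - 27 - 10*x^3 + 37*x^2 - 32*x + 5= -10*x^3 - 62*x^2 - 4*x + 48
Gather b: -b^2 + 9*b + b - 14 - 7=-b^2 + 10*b - 21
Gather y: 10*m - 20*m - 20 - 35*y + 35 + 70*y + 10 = -10*m + 35*y + 25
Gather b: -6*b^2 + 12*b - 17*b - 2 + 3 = -6*b^2 - 5*b + 1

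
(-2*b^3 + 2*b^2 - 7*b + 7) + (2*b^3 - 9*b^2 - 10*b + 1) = -7*b^2 - 17*b + 8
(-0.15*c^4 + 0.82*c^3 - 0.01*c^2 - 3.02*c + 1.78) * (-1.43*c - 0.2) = 0.2145*c^5 - 1.1426*c^4 - 0.1497*c^3 + 4.3206*c^2 - 1.9414*c - 0.356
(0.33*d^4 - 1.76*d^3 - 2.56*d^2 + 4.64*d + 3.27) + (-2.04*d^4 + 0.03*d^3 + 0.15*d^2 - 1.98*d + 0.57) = -1.71*d^4 - 1.73*d^3 - 2.41*d^2 + 2.66*d + 3.84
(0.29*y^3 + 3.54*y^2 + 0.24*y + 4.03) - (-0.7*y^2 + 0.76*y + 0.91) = 0.29*y^3 + 4.24*y^2 - 0.52*y + 3.12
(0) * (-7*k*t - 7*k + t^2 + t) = 0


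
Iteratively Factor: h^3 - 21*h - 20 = (h + 1)*(h^2 - h - 20) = (h - 5)*(h + 1)*(h + 4)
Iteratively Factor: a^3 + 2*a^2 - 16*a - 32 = (a - 4)*(a^2 + 6*a + 8) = (a - 4)*(a + 2)*(a + 4)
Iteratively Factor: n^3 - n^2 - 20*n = (n - 5)*(n^2 + 4*n) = (n - 5)*(n + 4)*(n)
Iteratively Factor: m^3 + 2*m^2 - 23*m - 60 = (m + 4)*(m^2 - 2*m - 15) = (m + 3)*(m + 4)*(m - 5)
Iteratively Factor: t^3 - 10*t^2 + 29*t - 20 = (t - 1)*(t^2 - 9*t + 20) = (t - 5)*(t - 1)*(t - 4)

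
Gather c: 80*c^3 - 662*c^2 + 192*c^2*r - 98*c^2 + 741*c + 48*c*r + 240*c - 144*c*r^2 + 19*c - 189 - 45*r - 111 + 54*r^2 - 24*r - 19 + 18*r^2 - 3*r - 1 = 80*c^3 + c^2*(192*r - 760) + c*(-144*r^2 + 48*r + 1000) + 72*r^2 - 72*r - 320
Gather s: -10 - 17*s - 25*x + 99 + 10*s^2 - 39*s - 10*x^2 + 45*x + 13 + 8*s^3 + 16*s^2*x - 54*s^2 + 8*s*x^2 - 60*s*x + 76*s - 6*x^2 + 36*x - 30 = 8*s^3 + s^2*(16*x - 44) + s*(8*x^2 - 60*x + 20) - 16*x^2 + 56*x + 72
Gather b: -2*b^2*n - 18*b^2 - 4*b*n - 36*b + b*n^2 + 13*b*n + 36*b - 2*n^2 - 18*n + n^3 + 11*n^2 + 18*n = b^2*(-2*n - 18) + b*(n^2 + 9*n) + n^3 + 9*n^2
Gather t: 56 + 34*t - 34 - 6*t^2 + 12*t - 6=-6*t^2 + 46*t + 16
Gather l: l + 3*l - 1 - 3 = 4*l - 4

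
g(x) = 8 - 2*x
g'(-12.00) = -2.00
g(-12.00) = 32.00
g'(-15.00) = -2.00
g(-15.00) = 38.00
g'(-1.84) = -2.00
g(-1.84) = 11.68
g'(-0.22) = -2.00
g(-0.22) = 8.44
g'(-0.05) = -2.00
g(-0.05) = 8.10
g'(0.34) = -2.00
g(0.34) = 7.32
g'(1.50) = -2.00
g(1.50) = 5.00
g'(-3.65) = -2.00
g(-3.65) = 15.30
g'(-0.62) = -2.00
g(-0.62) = 9.24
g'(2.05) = -2.00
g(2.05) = 3.90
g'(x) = -2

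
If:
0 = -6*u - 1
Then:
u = -1/6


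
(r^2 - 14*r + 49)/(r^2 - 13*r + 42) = (r - 7)/(r - 6)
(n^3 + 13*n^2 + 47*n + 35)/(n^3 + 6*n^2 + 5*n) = (n + 7)/n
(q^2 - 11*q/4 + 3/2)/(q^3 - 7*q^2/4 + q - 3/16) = 4*(q - 2)/(4*q^2 - 4*q + 1)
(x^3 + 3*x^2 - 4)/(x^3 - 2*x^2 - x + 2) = (x^2 + 4*x + 4)/(x^2 - x - 2)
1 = 1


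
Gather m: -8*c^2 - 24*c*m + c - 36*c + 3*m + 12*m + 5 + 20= -8*c^2 - 35*c + m*(15 - 24*c) + 25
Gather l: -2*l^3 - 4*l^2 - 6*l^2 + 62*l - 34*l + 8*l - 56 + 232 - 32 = -2*l^3 - 10*l^2 + 36*l + 144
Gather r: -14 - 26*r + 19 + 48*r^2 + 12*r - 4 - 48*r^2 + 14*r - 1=0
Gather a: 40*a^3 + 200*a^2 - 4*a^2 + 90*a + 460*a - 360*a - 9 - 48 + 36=40*a^3 + 196*a^2 + 190*a - 21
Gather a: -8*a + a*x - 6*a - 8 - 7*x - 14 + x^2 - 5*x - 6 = a*(x - 14) + x^2 - 12*x - 28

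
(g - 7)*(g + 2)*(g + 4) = g^3 - g^2 - 34*g - 56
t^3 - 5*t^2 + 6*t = t*(t - 3)*(t - 2)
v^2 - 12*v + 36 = (v - 6)^2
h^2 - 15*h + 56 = (h - 8)*(h - 7)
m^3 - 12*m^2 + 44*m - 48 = (m - 6)*(m - 4)*(m - 2)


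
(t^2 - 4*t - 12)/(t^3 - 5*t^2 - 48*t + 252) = (t + 2)/(t^2 + t - 42)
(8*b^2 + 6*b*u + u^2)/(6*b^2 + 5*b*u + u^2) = (4*b + u)/(3*b + u)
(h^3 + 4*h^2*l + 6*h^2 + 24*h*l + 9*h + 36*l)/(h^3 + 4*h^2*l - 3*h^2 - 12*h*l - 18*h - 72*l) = (h + 3)/(h - 6)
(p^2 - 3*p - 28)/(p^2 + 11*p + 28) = (p - 7)/(p + 7)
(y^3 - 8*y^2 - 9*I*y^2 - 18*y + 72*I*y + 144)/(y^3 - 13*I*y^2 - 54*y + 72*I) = (y - 8)/(y - 4*I)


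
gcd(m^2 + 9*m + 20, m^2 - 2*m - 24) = m + 4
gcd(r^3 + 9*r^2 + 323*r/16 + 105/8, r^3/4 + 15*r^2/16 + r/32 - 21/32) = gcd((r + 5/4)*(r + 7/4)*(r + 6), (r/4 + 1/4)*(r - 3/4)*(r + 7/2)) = 1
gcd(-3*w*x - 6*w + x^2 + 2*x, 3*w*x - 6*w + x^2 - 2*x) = 1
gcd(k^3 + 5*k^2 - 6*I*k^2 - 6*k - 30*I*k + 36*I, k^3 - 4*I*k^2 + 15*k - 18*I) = k - 6*I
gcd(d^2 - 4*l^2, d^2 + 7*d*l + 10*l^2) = d + 2*l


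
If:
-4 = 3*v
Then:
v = -4/3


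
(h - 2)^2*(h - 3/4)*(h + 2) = h^4 - 11*h^3/4 - 5*h^2/2 + 11*h - 6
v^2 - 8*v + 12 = (v - 6)*(v - 2)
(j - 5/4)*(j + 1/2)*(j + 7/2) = j^3 + 11*j^2/4 - 13*j/4 - 35/16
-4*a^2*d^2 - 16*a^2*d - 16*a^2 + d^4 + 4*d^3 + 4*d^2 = (-2*a + d)*(2*a + d)*(d + 2)^2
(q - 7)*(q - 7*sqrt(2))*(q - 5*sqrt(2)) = q^3 - 12*sqrt(2)*q^2 - 7*q^2 + 70*q + 84*sqrt(2)*q - 490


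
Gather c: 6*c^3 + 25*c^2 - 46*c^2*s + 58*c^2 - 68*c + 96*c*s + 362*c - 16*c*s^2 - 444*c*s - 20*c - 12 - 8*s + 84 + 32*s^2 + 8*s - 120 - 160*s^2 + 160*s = 6*c^3 + c^2*(83 - 46*s) + c*(-16*s^2 - 348*s + 274) - 128*s^2 + 160*s - 48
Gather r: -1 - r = -r - 1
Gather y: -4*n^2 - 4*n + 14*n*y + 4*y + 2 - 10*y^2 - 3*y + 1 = -4*n^2 - 4*n - 10*y^2 + y*(14*n + 1) + 3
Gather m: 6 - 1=5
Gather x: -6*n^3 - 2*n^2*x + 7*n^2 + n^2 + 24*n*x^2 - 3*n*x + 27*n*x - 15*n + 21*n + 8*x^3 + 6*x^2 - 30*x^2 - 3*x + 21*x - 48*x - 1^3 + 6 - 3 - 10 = -6*n^3 + 8*n^2 + 6*n + 8*x^3 + x^2*(24*n - 24) + x*(-2*n^2 + 24*n - 30) - 8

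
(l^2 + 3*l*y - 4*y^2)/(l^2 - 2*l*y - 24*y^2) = (-l + y)/(-l + 6*y)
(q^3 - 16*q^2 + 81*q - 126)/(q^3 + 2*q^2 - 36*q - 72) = (q^2 - 10*q + 21)/(q^2 + 8*q + 12)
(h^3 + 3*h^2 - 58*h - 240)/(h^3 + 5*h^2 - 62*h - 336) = (h + 5)/(h + 7)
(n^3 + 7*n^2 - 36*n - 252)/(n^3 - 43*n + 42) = (n + 6)/(n - 1)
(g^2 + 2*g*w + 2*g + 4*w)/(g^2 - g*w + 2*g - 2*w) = (-g - 2*w)/(-g + w)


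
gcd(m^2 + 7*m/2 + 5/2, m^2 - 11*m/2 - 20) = m + 5/2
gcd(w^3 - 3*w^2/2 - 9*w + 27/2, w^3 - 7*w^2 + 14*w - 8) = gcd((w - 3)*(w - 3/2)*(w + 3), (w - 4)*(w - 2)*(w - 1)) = 1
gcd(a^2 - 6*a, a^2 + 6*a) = a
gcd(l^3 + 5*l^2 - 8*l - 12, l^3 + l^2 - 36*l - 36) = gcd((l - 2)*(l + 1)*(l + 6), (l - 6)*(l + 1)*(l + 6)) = l^2 + 7*l + 6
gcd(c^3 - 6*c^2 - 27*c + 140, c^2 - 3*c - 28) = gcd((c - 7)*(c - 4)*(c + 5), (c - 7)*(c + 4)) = c - 7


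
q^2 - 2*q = q*(q - 2)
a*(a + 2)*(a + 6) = a^3 + 8*a^2 + 12*a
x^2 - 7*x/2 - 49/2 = (x - 7)*(x + 7/2)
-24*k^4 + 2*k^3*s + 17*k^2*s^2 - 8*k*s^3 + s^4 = (-4*k + s)*(-3*k + s)*(-2*k + s)*(k + s)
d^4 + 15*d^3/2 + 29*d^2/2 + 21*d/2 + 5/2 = (d + 1/2)*(d + 1)^2*(d + 5)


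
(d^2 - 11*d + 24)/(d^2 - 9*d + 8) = (d - 3)/(d - 1)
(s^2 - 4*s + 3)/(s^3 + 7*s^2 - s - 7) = (s - 3)/(s^2 + 8*s + 7)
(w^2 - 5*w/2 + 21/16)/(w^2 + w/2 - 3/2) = (16*w^2 - 40*w + 21)/(8*(2*w^2 + w - 3))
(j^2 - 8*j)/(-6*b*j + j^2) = (8 - j)/(6*b - j)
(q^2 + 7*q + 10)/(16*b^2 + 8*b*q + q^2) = (q^2 + 7*q + 10)/(16*b^2 + 8*b*q + q^2)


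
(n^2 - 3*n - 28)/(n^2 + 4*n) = (n - 7)/n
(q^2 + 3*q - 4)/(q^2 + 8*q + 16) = (q - 1)/(q + 4)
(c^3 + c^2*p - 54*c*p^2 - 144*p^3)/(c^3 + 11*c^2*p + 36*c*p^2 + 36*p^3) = (c - 8*p)/(c + 2*p)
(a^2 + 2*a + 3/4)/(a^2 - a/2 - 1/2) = (a + 3/2)/(a - 1)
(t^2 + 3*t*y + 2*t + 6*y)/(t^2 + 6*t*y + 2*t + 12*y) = (t + 3*y)/(t + 6*y)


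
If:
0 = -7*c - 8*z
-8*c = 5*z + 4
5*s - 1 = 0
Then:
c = -32/29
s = 1/5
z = 28/29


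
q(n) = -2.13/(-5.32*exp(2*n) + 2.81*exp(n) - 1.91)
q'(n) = -2.13*(10.64*exp(2*n) - 2.81*exp(n))/(-5.32*exp(2*n) + 2.81*exp(n) - 1.91)^2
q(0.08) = 0.42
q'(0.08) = -0.77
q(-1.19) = 1.38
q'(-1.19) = -0.12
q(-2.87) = 1.20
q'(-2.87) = 0.09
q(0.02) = 0.47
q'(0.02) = -0.83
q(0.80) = 0.10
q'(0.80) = -0.20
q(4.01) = 0.00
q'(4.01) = -0.00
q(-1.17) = 1.37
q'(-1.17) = -0.14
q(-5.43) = 1.12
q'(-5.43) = 0.01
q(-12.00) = 1.12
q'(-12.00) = 0.00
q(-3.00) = 1.19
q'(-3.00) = 0.08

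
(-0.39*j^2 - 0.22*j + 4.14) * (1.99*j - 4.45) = -0.7761*j^3 + 1.2977*j^2 + 9.2176*j - 18.423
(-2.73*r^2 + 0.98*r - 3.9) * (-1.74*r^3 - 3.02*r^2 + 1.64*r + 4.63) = 4.7502*r^5 + 6.5394*r^4 - 0.6508*r^3 + 0.745300000000002*r^2 - 1.8586*r - 18.057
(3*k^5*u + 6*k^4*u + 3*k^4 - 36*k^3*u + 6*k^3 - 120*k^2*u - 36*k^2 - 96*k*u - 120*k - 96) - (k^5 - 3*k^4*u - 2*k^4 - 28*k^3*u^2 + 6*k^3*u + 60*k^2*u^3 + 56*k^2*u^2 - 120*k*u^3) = 3*k^5*u - k^5 + 9*k^4*u + 5*k^4 + 28*k^3*u^2 - 42*k^3*u + 6*k^3 - 60*k^2*u^3 - 56*k^2*u^2 - 120*k^2*u - 36*k^2 + 120*k*u^3 - 96*k*u - 120*k - 96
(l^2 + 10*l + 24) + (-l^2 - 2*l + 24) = 8*l + 48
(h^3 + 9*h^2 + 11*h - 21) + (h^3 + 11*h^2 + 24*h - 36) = 2*h^3 + 20*h^2 + 35*h - 57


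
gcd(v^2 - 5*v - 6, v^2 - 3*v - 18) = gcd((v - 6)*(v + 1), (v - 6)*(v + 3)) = v - 6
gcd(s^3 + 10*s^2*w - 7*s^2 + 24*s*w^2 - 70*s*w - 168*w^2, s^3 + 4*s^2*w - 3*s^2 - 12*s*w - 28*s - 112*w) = s^2 + 4*s*w - 7*s - 28*w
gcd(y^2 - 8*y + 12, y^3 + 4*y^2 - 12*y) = y - 2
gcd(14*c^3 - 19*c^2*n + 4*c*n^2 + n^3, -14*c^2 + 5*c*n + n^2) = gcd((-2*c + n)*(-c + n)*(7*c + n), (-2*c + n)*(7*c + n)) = 14*c^2 - 5*c*n - n^2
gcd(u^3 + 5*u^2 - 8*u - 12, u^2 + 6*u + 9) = 1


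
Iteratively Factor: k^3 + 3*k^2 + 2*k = (k + 1)*(k^2 + 2*k) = k*(k + 1)*(k + 2)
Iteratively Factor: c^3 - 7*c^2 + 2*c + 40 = (c - 4)*(c^2 - 3*c - 10) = (c - 5)*(c - 4)*(c + 2)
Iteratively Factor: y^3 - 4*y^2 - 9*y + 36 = (y - 4)*(y^2 - 9) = (y - 4)*(y - 3)*(y + 3)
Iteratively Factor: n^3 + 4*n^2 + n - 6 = (n + 2)*(n^2 + 2*n - 3) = (n - 1)*(n + 2)*(n + 3)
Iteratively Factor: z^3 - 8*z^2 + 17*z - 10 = (z - 1)*(z^2 - 7*z + 10) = (z - 2)*(z - 1)*(z - 5)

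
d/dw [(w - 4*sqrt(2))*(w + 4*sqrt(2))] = 2*w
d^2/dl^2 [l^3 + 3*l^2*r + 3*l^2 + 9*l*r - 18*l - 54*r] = 6*l + 6*r + 6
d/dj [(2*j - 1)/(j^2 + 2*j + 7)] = 2*(-j^2 + j + 8)/(j^4 + 4*j^3 + 18*j^2 + 28*j + 49)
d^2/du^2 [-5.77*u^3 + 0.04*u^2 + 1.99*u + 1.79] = 0.08 - 34.62*u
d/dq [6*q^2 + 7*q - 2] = 12*q + 7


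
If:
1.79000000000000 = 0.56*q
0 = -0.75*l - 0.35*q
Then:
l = -1.49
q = 3.20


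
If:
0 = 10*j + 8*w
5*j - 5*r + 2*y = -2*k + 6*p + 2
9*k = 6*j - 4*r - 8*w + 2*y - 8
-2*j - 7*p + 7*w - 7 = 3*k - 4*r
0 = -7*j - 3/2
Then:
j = -3/14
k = 62*y/659 - 701/659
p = 82*y/659 - 17715/36904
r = 190*y/659 - 8557/18452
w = 15/56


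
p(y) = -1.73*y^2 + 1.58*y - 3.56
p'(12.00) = -39.94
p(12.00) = -233.72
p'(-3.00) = 11.96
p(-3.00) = -23.87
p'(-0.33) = 2.72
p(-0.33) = -4.27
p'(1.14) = -2.36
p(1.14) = -4.01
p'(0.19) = 0.92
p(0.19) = -3.32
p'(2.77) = -8.00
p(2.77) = -12.46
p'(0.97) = -1.78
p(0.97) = -3.66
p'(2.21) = -6.07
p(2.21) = -8.52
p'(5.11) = -16.10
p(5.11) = -40.66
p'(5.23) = -16.52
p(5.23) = -42.62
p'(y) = 1.58 - 3.46*y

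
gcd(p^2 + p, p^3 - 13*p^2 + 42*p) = p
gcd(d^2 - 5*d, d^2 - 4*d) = d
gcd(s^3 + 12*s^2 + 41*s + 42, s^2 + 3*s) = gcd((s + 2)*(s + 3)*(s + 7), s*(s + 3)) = s + 3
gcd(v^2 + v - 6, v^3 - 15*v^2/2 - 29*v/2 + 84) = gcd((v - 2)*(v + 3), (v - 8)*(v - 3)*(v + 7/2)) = 1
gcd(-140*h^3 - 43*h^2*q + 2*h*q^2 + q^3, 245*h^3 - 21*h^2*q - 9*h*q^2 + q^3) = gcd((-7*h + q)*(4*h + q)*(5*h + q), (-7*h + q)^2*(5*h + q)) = -35*h^2 - 2*h*q + q^2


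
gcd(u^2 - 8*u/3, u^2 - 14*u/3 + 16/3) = u - 8/3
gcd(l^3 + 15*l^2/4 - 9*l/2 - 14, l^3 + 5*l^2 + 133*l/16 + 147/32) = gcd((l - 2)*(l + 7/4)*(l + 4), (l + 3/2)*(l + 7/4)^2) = l + 7/4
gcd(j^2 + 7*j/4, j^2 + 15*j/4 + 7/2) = j + 7/4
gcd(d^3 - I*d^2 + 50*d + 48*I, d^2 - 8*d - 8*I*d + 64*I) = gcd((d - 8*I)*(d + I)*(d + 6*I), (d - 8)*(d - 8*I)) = d - 8*I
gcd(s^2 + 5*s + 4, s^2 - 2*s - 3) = s + 1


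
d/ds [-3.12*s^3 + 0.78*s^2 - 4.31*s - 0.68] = -9.36*s^2 + 1.56*s - 4.31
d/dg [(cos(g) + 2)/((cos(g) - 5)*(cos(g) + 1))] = (cos(g)^2 + 4*cos(g) - 3)*sin(g)/((cos(g) - 5)^2*(cos(g) + 1)^2)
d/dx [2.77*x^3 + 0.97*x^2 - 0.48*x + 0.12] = 8.31*x^2 + 1.94*x - 0.48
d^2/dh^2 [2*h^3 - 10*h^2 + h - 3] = 12*h - 20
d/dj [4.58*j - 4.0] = 4.58000000000000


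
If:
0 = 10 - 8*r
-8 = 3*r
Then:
No Solution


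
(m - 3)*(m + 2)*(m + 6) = m^3 + 5*m^2 - 12*m - 36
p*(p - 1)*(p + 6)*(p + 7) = p^4 + 12*p^3 + 29*p^2 - 42*p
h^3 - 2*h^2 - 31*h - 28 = (h - 7)*(h + 1)*(h + 4)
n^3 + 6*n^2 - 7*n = n*(n - 1)*(n + 7)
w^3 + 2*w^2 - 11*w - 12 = (w - 3)*(w + 1)*(w + 4)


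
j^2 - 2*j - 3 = (j - 3)*(j + 1)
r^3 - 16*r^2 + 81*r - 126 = (r - 7)*(r - 6)*(r - 3)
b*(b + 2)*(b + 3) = b^3 + 5*b^2 + 6*b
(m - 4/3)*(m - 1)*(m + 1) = m^3 - 4*m^2/3 - m + 4/3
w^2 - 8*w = w*(w - 8)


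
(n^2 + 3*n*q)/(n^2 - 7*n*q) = (n + 3*q)/(n - 7*q)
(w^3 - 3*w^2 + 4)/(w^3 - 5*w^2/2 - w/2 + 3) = 2*(w - 2)/(2*w - 3)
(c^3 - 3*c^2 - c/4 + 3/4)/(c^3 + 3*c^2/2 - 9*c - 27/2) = (4*c^2 - 1)/(2*(2*c^2 + 9*c + 9))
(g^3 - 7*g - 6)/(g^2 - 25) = (g^3 - 7*g - 6)/(g^2 - 25)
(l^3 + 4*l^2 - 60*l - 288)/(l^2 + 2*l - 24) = (l^2 - 2*l - 48)/(l - 4)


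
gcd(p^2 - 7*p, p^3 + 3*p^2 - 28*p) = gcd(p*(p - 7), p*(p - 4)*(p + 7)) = p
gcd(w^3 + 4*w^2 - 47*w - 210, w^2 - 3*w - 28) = w - 7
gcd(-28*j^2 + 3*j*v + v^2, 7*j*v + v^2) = 7*j + v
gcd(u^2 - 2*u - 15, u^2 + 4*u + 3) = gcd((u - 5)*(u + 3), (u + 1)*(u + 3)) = u + 3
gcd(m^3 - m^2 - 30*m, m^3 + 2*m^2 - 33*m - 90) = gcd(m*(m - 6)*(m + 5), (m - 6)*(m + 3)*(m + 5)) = m^2 - m - 30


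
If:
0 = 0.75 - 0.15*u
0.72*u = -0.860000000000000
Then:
No Solution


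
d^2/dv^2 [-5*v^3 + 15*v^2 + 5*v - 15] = 30 - 30*v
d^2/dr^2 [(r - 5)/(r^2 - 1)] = 2*(4*r^2*(r - 5) + (5 - 3*r)*(r^2 - 1))/(r^2 - 1)^3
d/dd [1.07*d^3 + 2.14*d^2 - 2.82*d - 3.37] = 3.21*d^2 + 4.28*d - 2.82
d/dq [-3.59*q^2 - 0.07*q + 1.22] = -7.18*q - 0.07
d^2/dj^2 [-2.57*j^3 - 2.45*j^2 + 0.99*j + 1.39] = -15.42*j - 4.9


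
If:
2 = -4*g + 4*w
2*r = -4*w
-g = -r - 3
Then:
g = 2/3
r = -7/3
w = 7/6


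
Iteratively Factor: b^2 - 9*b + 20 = (b - 4)*(b - 5)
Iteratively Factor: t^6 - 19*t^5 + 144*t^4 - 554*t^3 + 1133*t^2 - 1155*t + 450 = (t - 2)*(t^5 - 17*t^4 + 110*t^3 - 334*t^2 + 465*t - 225) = (t - 3)*(t - 2)*(t^4 - 14*t^3 + 68*t^2 - 130*t + 75) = (t - 5)*(t - 3)*(t - 2)*(t^3 - 9*t^2 + 23*t - 15) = (t - 5)*(t - 3)^2*(t - 2)*(t^2 - 6*t + 5) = (t - 5)*(t - 3)^2*(t - 2)*(t - 1)*(t - 5)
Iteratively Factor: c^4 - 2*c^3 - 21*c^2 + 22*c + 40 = (c - 2)*(c^3 - 21*c - 20) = (c - 5)*(c - 2)*(c^2 + 5*c + 4) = (c - 5)*(c - 2)*(c + 4)*(c + 1)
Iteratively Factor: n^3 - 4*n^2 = (n)*(n^2 - 4*n) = n^2*(n - 4)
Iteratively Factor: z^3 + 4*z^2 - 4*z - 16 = (z - 2)*(z^2 + 6*z + 8) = (z - 2)*(z + 4)*(z + 2)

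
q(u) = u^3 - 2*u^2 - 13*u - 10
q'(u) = 3*u^2 - 4*u - 13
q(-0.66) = -2.58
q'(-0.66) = -9.05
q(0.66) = -19.16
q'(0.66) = -14.33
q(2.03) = -36.27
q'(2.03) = -8.76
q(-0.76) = -1.71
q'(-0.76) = -8.23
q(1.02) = -24.28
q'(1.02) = -13.96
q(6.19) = 70.07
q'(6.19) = 77.19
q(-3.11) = -18.99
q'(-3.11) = 28.46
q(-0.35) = -5.74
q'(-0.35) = -11.23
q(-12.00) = -1870.00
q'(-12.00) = 467.00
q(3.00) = -40.00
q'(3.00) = 2.00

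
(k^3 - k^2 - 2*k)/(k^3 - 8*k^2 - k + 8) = k*(k - 2)/(k^2 - 9*k + 8)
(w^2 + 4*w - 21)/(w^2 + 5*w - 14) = (w - 3)/(w - 2)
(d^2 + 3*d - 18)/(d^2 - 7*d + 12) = (d + 6)/(d - 4)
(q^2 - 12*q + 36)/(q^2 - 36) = (q - 6)/(q + 6)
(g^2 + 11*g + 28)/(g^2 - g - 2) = (g^2 + 11*g + 28)/(g^2 - g - 2)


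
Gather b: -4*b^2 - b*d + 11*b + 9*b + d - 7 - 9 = -4*b^2 + b*(20 - d) + d - 16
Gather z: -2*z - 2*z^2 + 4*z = -2*z^2 + 2*z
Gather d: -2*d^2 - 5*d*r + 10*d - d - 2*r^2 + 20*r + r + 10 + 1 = -2*d^2 + d*(9 - 5*r) - 2*r^2 + 21*r + 11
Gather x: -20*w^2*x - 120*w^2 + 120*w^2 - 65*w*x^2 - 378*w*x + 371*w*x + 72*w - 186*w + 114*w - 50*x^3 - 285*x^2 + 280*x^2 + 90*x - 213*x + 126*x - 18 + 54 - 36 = -50*x^3 + x^2*(-65*w - 5) + x*(-20*w^2 - 7*w + 3)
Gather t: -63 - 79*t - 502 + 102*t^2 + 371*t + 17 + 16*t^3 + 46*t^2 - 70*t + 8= 16*t^3 + 148*t^2 + 222*t - 540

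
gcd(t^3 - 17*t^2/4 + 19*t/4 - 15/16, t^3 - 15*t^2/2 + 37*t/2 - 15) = t - 5/2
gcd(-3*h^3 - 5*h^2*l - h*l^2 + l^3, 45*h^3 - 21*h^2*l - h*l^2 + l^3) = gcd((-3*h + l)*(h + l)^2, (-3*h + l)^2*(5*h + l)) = 3*h - l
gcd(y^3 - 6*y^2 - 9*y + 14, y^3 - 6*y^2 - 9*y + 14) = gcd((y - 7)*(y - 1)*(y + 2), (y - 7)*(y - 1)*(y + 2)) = y^3 - 6*y^2 - 9*y + 14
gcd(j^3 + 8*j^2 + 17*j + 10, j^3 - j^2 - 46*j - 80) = j^2 + 7*j + 10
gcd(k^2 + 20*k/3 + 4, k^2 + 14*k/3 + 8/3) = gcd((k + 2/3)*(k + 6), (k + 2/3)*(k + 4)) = k + 2/3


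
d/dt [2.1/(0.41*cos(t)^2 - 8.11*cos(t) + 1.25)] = (1.722*cos(t) - 17.031)*sin(t)/(0.41*cos(t)^2 - 8.11*cos(t) + 1.25)^2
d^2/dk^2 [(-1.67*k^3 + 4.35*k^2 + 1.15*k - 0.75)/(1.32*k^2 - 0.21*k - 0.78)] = (1.4210854715202e-14*k^4 + 2.833002*k^3 + 17.390484*k^2 + 2.255472*k + 3.30579)/(2.299968*k^6 - 1.097712*k^5 - 3.90258*k^4 + 1.288035*k^3 + 2.30607*k^2 - 0.383292*k - 0.474552)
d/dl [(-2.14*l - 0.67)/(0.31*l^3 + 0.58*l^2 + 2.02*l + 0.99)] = (1.3268*l^3 + 1.8643*l^2 + 0.7772*l - 0.7652)/(0.0961*l^6 + 0.3596*l^5 + 1.5888*l^4 + 2.957*l^3 + 5.2288*l^2 + 3.9996*l + 0.9801)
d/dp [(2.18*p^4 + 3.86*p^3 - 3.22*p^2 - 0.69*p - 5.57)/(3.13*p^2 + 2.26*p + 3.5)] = (13.6468*p^5 + 26.8622*p^4 + 47.9672*p^3 + 35.4125*p^2 + 12.3282*p + 10.1732)/(9.7969*p^4 + 14.1476*p^3 + 27.0176*p^2 + 15.82*p + 12.25)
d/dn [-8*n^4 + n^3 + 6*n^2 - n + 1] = -32*n^3 + 3*n^2 + 12*n - 1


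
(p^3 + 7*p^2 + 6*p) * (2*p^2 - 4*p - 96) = 2*p^5 + 10*p^4 - 112*p^3 - 696*p^2 - 576*p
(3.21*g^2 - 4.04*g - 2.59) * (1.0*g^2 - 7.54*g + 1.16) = 3.21*g^4 - 28.2434*g^3 + 31.5952*g^2 + 14.8422*g - 3.0044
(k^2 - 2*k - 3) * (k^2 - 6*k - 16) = k^4 - 8*k^3 - 7*k^2 + 50*k + 48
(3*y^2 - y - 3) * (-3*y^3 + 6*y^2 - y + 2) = -9*y^5 + 21*y^4 - 11*y^2 + y - 6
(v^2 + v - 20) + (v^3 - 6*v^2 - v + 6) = v^3 - 5*v^2 - 14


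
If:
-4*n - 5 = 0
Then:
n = -5/4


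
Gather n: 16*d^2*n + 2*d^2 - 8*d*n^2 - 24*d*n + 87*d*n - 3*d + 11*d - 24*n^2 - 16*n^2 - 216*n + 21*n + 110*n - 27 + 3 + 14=2*d^2 + 8*d + n^2*(-8*d - 40) + n*(16*d^2 + 63*d - 85) - 10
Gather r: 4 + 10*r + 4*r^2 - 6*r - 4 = 4*r^2 + 4*r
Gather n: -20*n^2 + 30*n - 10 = -20*n^2 + 30*n - 10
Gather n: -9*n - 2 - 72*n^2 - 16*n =-72*n^2 - 25*n - 2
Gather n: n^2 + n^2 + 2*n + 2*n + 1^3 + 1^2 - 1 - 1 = 2*n^2 + 4*n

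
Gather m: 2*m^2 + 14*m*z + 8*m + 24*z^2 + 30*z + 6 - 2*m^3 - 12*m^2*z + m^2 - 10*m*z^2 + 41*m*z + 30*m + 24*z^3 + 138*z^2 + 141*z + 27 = -2*m^3 + m^2*(3 - 12*z) + m*(-10*z^2 + 55*z + 38) + 24*z^3 + 162*z^2 + 171*z + 33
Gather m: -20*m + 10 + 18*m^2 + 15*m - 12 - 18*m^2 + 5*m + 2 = 0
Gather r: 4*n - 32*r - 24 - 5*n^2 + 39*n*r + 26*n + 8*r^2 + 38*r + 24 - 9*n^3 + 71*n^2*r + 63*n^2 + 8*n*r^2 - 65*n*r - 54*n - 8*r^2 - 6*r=-9*n^3 + 58*n^2 + 8*n*r^2 - 24*n + r*(71*n^2 - 26*n)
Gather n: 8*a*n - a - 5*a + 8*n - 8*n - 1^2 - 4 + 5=8*a*n - 6*a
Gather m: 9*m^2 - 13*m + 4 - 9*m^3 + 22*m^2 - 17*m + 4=-9*m^3 + 31*m^2 - 30*m + 8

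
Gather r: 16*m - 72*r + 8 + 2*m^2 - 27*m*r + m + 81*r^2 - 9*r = 2*m^2 + 17*m + 81*r^2 + r*(-27*m - 81) + 8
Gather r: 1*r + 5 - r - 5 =0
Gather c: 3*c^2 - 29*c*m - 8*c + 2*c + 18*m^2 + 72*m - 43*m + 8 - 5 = 3*c^2 + c*(-29*m - 6) + 18*m^2 + 29*m + 3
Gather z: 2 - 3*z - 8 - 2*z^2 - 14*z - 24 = -2*z^2 - 17*z - 30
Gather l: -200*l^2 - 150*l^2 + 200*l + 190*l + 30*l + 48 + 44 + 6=-350*l^2 + 420*l + 98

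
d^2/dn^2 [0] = 0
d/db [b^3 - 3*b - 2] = 3*b^2 - 3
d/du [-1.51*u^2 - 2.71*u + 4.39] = -3.02*u - 2.71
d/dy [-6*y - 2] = -6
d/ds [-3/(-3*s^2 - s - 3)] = 3*(-6*s - 1)/(3*s^2 + s + 3)^2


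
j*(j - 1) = j^2 - j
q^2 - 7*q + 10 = (q - 5)*(q - 2)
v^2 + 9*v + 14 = (v + 2)*(v + 7)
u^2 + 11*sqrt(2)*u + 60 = (u + 5*sqrt(2))*(u + 6*sqrt(2))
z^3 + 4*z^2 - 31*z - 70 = (z - 5)*(z + 2)*(z + 7)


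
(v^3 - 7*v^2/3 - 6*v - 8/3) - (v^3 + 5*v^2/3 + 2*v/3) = -4*v^2 - 20*v/3 - 8/3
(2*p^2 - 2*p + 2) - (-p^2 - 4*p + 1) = 3*p^2 + 2*p + 1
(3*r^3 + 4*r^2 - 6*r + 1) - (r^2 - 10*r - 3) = 3*r^3 + 3*r^2 + 4*r + 4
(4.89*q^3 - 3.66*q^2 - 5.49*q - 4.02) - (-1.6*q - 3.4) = 4.89*q^3 - 3.66*q^2 - 3.89*q - 0.62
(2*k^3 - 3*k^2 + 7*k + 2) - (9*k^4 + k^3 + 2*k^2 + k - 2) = -9*k^4 + k^3 - 5*k^2 + 6*k + 4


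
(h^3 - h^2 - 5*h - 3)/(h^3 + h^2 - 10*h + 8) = (h^3 - h^2 - 5*h - 3)/(h^3 + h^2 - 10*h + 8)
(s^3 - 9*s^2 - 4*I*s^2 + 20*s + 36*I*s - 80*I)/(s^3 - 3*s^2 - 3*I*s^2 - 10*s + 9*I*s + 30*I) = (s^2 - 4*s*(1 + I) + 16*I)/(s^2 + s*(2 - 3*I) - 6*I)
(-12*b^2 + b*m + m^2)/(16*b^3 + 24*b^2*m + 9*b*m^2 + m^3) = (-3*b + m)/(4*b^2 + 5*b*m + m^2)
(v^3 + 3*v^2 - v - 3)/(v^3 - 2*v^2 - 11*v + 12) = (v + 1)/(v - 4)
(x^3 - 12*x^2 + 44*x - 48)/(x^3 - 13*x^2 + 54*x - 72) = (x - 2)/(x - 3)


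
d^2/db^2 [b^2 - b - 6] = 2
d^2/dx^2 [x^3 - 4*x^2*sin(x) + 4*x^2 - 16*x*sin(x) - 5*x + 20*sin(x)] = 4*x^2*sin(x) - 16*sqrt(2)*x*cos(x + pi/4) + 6*x - 28*sin(x) - 32*cos(x) + 8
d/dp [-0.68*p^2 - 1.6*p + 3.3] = -1.36*p - 1.6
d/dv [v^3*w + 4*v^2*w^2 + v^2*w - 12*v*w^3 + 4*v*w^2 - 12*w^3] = w*(3*v^2 + 8*v*w + 2*v - 12*w^2 + 4*w)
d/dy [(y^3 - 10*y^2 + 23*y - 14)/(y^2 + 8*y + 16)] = (y^3 + 12*y^2 - 103*y + 120)/(y^3 + 12*y^2 + 48*y + 64)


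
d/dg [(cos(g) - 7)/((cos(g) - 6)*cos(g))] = (sin(g) + 42*sin(g)/cos(g)^2 - 14*tan(g))/(cos(g) - 6)^2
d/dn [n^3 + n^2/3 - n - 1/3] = 3*n^2 + 2*n/3 - 1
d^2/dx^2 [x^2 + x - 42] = 2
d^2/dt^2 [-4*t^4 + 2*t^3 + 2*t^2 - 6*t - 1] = -48*t^2 + 12*t + 4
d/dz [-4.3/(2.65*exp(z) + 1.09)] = 11.395*exp(z)/(2.65*exp(z) + 1.09)^2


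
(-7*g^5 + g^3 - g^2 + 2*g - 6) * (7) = -49*g^5 + 7*g^3 - 7*g^2 + 14*g - 42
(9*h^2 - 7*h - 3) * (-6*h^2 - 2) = -54*h^4 + 42*h^3 + 14*h + 6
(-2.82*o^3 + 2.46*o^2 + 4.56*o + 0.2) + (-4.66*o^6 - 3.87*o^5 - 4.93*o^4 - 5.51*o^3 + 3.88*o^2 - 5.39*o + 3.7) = -4.66*o^6 - 3.87*o^5 - 4.93*o^4 - 8.33*o^3 + 6.34*o^2 - 0.83*o + 3.9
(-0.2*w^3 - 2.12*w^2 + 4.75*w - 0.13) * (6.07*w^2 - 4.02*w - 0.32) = -1.214*w^5 - 12.0644*w^4 + 37.4189*w^3 - 19.2057*w^2 - 0.9974*w + 0.0416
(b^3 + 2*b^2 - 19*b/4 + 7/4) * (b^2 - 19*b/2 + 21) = b^5 - 15*b^4/2 - 11*b^3/4 + 711*b^2/8 - 931*b/8 + 147/4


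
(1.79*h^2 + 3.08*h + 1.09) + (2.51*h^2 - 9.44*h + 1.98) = 4.3*h^2 - 6.36*h + 3.07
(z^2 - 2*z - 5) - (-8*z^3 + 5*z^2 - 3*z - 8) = 8*z^3 - 4*z^2 + z + 3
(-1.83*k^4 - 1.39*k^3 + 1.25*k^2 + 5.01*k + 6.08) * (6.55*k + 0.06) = -11.9865*k^5 - 9.2143*k^4 + 8.1041*k^3 + 32.8905*k^2 + 40.1246*k + 0.3648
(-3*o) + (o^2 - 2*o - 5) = o^2 - 5*o - 5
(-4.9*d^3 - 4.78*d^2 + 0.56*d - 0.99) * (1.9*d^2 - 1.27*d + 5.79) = -9.31*d^5 - 2.859*d^4 - 21.2364*d^3 - 30.2684*d^2 + 4.4997*d - 5.7321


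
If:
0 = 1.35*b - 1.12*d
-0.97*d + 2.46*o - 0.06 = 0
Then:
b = 2.10400916380298*o - 0.0513172966781214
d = 2.5360824742268*o - 0.0618556701030928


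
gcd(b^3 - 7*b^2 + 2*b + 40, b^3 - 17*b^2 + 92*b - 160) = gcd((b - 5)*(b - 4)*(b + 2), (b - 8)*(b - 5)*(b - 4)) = b^2 - 9*b + 20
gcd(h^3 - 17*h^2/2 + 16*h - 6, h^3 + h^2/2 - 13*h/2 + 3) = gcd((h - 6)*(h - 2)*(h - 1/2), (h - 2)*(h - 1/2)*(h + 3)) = h^2 - 5*h/2 + 1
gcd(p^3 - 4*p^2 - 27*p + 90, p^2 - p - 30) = p^2 - p - 30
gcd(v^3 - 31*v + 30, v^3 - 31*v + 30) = v^3 - 31*v + 30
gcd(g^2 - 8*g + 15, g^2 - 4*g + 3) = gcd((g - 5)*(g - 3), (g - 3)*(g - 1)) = g - 3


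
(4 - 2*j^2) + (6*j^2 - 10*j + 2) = 4*j^2 - 10*j + 6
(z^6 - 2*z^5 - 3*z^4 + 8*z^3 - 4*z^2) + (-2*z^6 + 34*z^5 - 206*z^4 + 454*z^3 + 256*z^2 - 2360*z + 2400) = -z^6 + 32*z^5 - 209*z^4 + 462*z^3 + 252*z^2 - 2360*z + 2400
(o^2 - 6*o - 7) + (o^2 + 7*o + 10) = 2*o^2 + o + 3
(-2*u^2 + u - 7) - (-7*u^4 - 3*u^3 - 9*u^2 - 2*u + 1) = 7*u^4 + 3*u^3 + 7*u^2 + 3*u - 8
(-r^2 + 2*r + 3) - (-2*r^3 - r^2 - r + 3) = 2*r^3 + 3*r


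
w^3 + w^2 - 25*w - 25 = (w - 5)*(w + 1)*(w + 5)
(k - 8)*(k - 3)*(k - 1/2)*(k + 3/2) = k^4 - 10*k^3 + 49*k^2/4 + 129*k/4 - 18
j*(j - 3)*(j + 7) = j^3 + 4*j^2 - 21*j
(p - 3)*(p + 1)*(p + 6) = p^3 + 4*p^2 - 15*p - 18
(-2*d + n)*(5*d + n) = -10*d^2 + 3*d*n + n^2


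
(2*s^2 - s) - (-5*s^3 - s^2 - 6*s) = 5*s^3 + 3*s^2 + 5*s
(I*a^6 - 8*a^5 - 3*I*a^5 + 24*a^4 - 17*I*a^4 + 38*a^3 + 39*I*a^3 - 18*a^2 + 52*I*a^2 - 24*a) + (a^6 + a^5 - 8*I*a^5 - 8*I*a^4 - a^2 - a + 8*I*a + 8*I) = a^6 + I*a^6 - 7*a^5 - 11*I*a^5 + 24*a^4 - 25*I*a^4 + 38*a^3 + 39*I*a^3 - 19*a^2 + 52*I*a^2 - 25*a + 8*I*a + 8*I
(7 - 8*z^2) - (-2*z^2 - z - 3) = -6*z^2 + z + 10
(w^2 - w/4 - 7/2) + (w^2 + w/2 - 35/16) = 2*w^2 + w/4 - 91/16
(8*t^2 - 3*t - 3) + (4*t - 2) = 8*t^2 + t - 5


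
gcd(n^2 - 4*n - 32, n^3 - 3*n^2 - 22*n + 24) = n + 4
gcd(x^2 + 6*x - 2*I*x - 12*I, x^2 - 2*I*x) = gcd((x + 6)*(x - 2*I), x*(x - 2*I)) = x - 2*I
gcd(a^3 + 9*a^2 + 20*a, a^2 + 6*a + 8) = a + 4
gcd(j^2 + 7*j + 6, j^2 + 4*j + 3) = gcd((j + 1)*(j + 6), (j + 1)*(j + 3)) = j + 1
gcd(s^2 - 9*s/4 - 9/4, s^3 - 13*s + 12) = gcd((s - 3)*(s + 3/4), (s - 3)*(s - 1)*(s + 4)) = s - 3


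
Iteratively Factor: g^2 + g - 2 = (g - 1)*(g + 2)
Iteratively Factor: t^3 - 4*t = (t - 2)*(t^2 + 2*t) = (t - 2)*(t + 2)*(t)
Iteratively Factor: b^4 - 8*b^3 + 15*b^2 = (b)*(b^3 - 8*b^2 + 15*b) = b*(b - 3)*(b^2 - 5*b) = b^2*(b - 3)*(b - 5)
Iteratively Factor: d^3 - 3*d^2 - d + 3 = (d + 1)*(d^2 - 4*d + 3) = (d - 1)*(d + 1)*(d - 3)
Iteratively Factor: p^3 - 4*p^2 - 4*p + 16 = (p - 4)*(p^2 - 4) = (p - 4)*(p + 2)*(p - 2)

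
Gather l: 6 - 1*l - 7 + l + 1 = 0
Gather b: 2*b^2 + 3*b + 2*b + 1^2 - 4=2*b^2 + 5*b - 3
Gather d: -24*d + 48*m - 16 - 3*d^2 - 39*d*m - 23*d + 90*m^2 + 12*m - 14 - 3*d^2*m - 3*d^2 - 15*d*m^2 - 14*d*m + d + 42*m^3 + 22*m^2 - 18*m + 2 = d^2*(-3*m - 6) + d*(-15*m^2 - 53*m - 46) + 42*m^3 + 112*m^2 + 42*m - 28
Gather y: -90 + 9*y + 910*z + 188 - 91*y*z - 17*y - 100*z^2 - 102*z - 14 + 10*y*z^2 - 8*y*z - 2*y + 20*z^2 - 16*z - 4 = y*(10*z^2 - 99*z - 10) - 80*z^2 + 792*z + 80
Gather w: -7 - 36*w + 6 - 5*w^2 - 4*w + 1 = -5*w^2 - 40*w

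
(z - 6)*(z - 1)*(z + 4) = z^3 - 3*z^2 - 22*z + 24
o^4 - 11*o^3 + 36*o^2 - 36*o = o*(o - 6)*(o - 3)*(o - 2)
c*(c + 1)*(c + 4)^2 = c^4 + 9*c^3 + 24*c^2 + 16*c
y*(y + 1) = y^2 + y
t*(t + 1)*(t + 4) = t^3 + 5*t^2 + 4*t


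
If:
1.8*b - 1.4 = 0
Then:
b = 0.78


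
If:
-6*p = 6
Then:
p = -1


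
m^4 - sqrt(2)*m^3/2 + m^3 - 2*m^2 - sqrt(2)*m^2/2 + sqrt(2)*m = m*(m - 1)*(m + 2)*(m - sqrt(2)/2)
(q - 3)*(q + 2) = q^2 - q - 6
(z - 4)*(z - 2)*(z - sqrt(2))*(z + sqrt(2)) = z^4 - 6*z^3 + 6*z^2 + 12*z - 16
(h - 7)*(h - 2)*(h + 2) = h^3 - 7*h^2 - 4*h + 28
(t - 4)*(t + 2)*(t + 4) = t^3 + 2*t^2 - 16*t - 32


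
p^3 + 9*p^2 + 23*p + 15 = (p + 1)*(p + 3)*(p + 5)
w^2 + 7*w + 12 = (w + 3)*(w + 4)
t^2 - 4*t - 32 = (t - 8)*(t + 4)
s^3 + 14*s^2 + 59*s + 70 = (s + 2)*(s + 5)*(s + 7)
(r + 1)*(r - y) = r^2 - r*y + r - y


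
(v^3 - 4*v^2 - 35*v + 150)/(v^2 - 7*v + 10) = (v^2 + v - 30)/(v - 2)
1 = 1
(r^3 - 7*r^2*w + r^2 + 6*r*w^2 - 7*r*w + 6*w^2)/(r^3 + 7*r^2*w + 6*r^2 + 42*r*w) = (r^3 - 7*r^2*w + r^2 + 6*r*w^2 - 7*r*w + 6*w^2)/(r*(r^2 + 7*r*w + 6*r + 42*w))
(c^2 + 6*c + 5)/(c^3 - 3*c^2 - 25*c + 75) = (c + 1)/(c^2 - 8*c + 15)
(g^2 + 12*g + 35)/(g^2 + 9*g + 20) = (g + 7)/(g + 4)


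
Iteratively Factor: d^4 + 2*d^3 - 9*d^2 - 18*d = (d + 3)*(d^3 - d^2 - 6*d) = (d - 3)*(d + 3)*(d^2 + 2*d) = (d - 3)*(d + 2)*(d + 3)*(d)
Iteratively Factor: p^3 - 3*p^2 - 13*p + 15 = (p - 5)*(p^2 + 2*p - 3) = (p - 5)*(p + 3)*(p - 1)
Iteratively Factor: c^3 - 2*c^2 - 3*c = (c + 1)*(c^2 - 3*c) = (c - 3)*(c + 1)*(c)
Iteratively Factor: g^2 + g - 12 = (g - 3)*(g + 4)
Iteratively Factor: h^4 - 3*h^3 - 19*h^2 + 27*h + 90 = (h + 2)*(h^3 - 5*h^2 - 9*h + 45) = (h - 3)*(h + 2)*(h^2 - 2*h - 15) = (h - 5)*(h - 3)*(h + 2)*(h + 3)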